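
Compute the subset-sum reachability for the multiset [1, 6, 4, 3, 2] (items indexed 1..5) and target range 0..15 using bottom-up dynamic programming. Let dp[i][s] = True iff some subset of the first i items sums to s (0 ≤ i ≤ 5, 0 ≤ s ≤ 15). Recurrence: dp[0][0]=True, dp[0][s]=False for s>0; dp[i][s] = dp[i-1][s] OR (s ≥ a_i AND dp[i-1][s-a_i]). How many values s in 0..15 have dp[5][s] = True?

16

i\s   0   1   2   3   4   5   6   7   8   9  10  11  12  13  14  15
  0   T   F   F   F   F   F   F   F   F   F   F   F   F   F   F   F
  1   T   T   F   F   F   F   F   F   F   F   F   F   F   F   F   F
  2   T   T   F   F   F   F   T   T   F   F   F   F   F   F   F   F
  3   T   T   F   F   T   T   T   T   F   F   T   T   F   F   F   F
  4   T   T   F   T   T   T   T   T   T   T   T   T   F   T   T   F
  5   T   T   T   T   T   T   T   T   T   T   T   T   T   T   T   T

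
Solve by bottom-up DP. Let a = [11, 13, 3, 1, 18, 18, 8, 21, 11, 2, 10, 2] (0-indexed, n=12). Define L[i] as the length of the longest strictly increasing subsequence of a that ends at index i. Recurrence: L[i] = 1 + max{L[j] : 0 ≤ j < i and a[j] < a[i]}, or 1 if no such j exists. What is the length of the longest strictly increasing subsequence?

4

   i    0    1    2    3    4    5    6    7    8    9   10   11
a[i]   11   13    3    1   18   18    8   21   11    2   10    2
L[i]    1    2    1    1    3    3    2    4    3    2    3    2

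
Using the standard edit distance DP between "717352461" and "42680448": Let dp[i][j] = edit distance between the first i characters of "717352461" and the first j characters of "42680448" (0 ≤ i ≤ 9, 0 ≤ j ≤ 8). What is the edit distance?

   ''  4  2  6  8  0  4  4  8
''  0  1  2  3  4  5  6  7  8
 7  1  1  2  3  4  5  6  7  8
 1  2  2  2  3  4  5  6  7  8
 7  3  3  3  3  4  5  6  7  8
 3  4  4  4  4  4  5  6  7  8
 5  5  5  5  5  5  5  6  7  8
 2  6  6  5  6  6  6  6  7  8
 4  7  6  6  6  7  7  6  6  7
 6  8  7  7  6  7  8  7  7  7
 1  9  8  8  7  7  8  8  8  8

8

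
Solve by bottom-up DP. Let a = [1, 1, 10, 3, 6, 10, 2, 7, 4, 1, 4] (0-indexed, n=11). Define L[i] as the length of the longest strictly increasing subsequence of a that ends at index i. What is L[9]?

   i    0    1    2    3    4    5    6    7    8    9   10
a[i]    1    1   10    3    6   10    2    7    4    1    4
L[i]    1    1    2    2    3    4    2    4    3    1    3

1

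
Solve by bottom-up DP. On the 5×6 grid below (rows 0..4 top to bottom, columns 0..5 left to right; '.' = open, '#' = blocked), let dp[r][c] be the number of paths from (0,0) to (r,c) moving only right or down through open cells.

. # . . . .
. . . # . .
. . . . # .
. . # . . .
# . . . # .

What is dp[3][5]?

3

r\c   0   1   2   3   4   5
  0   1   0   0   0   0   0
  1   1   1   1   0   0   0
  2   1   2   3   3   0   0
  3   1   3   0   3   3   3
  4   0   3   3   6   0   3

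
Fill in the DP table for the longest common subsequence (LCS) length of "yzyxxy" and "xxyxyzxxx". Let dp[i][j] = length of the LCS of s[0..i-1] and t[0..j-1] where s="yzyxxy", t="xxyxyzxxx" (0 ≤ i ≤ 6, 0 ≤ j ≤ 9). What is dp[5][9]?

   ''  x  x  y  x  y  z  x  x  x
''  0  0  0  0  0  0  0  0  0  0
 y  0  0  0  1  1  1  1  1  1  1
 z  0  0  0  1  1  1  2  2  2  2
 y  0  0  0  1  1  2  2  2  2  2
 x  0  1  1  1  2  2  2  3  3  3
 x  0  1  2  2  2  2  2  3  4  4
 y  0  1  2  3  3  3  3  3  4  4

4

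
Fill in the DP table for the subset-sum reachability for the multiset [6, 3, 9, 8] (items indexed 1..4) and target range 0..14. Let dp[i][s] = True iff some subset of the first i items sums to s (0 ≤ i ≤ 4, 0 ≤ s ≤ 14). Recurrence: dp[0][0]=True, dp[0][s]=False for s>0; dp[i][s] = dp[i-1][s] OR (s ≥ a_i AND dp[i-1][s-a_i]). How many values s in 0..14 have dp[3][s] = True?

5

i\s   0   1   2   3   4   5   6   7   8   9  10  11  12  13  14
  0   T   F   F   F   F   F   F   F   F   F   F   F   F   F   F
  1   T   F   F   F   F   F   T   F   F   F   F   F   F   F   F
  2   T   F   F   T   F   F   T   F   F   T   F   F   F   F   F
  3   T   F   F   T   F   F   T   F   F   T   F   F   T   F   F
  4   T   F   F   T   F   F   T   F   T   T   F   T   T   F   T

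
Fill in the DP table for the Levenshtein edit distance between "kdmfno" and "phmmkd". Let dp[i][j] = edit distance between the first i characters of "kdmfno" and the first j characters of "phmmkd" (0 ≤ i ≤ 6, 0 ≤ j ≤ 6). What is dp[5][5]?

   ''  p  h  m  m  k  d
''  0  1  2  3  4  5  6
 k  1  1  2  3  4  4  5
 d  2  2  2  3  4  5  4
 m  3  3  3  2  3  4  5
 f  4  4  4  3  3  4  5
 n  5  5  5  4  4  4  5
 o  6  6  6  5  5  5  5

4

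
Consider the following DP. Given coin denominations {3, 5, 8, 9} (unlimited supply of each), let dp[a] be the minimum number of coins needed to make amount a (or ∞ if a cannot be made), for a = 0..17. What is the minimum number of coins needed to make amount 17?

2

 a  0  1  2  3  4  5  6  7  8  9 10 11 12 13 14 15 16 17
dp  0  -  -  1  -  1  2  -  1  1  2  2  2  2  2  3  2  2
(- denotes ∞ / unreachable)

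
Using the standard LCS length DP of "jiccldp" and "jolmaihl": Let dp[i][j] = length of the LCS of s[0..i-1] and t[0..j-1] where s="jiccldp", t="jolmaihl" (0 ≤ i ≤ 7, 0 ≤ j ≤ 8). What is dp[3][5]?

1

   ''  j  o  l  m  a  i  h  l
''  0  0  0  0  0  0  0  0  0
 j  0  1  1  1  1  1  1  1  1
 i  0  1  1  1  1  1  2  2  2
 c  0  1  1  1  1  1  2  2  2
 c  0  1  1  1  1  1  2  2  2
 l  0  1  1  2  2  2  2  2  3
 d  0  1  1  2  2  2  2  2  3
 p  0  1  1  2  2  2  2  2  3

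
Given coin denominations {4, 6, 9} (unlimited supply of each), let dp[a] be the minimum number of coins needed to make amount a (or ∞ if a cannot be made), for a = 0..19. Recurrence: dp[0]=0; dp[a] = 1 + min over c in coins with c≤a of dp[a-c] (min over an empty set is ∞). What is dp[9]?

1

 a  0  1  2  3  4  5  6  7  8  9 10 11 12 13 14 15 16 17 18 19
dp  0  -  -  -  1  -  1  -  2  1  2  -  2  2  3  2  3  3  2  3
(- denotes ∞ / unreachable)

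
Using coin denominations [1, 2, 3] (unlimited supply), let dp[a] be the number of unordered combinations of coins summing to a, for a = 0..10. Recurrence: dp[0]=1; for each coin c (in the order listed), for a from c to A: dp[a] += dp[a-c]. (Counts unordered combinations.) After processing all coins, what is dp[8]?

10

after  coin     0     1     2     3     4     5     6     7     8     9    10
          1     1     1     1     1     1     1     1     1     1     1     1
          2     1     1     2     2     3     3     4     4     5     5     6
          3     1     1     2     3     4     5     7     8    10    12    14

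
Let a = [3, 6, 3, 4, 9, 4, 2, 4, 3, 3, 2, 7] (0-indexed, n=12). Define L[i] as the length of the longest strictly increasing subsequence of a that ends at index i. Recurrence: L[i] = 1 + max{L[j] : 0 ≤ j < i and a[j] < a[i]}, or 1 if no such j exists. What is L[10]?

1

   i    0    1    2    3    4    5    6    7    8    9   10   11
a[i]    3    6    3    4    9    4    2    4    3    3    2    7
L[i]    1    2    1    2    3    2    1    2    2    2    1    3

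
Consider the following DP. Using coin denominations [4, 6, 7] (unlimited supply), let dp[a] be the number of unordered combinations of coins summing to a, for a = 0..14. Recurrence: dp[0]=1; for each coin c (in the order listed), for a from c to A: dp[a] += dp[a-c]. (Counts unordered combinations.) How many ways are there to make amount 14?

2

after  coin     0     1     2     3     4     5     6     7     8     9    10    11    12    13    14
          4     1     0     0     0     1     0     0     0     1     0     0     0     1     0     0
          6     1     0     0     0     1     0     1     0     1     0     1     0     2     0     1
          7     1     0     0     0     1     0     1     1     1     0     1     1     2     1     2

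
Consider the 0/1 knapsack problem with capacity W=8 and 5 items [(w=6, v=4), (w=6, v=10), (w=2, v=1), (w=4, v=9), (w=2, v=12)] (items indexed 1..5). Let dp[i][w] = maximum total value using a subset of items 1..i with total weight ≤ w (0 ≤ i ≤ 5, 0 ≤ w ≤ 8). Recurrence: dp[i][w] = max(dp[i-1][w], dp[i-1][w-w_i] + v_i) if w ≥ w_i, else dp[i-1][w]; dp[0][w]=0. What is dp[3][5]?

1

i\w   0   1   2   3   4   5   6   7   8
  0   0   0   0   0   0   0   0   0   0
  1   0   0   0   0   0   0   4   4   4
  2   0   0   0   0   0   0  10  10  10
  3   0   0   1   1   1   1  10  10  11
  4   0   0   1   1   9   9  10  10  11
  5   0   0  12  12  13  13  21  21  22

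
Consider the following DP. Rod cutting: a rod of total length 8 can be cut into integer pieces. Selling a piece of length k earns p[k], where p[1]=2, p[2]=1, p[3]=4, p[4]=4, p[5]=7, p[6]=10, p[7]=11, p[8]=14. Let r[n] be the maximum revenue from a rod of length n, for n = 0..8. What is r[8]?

   n    0    1    2    3    4    5    6    7    8
r[n]    0    2    4    6    8   10   12   14   16

16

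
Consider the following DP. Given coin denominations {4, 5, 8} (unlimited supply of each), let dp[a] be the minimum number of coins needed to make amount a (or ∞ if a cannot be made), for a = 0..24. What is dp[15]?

 a  0  1  2  3  4  5  6  7  8  9 10 11 12 13 14 15 16 17 18 19 20 21 22 23 24
dp  0  -  -  -  1  1  -  -  1  2  2  -  2  2  3  3  2  3  3  4  3  3  4  4  3
(- denotes ∞ / unreachable)

3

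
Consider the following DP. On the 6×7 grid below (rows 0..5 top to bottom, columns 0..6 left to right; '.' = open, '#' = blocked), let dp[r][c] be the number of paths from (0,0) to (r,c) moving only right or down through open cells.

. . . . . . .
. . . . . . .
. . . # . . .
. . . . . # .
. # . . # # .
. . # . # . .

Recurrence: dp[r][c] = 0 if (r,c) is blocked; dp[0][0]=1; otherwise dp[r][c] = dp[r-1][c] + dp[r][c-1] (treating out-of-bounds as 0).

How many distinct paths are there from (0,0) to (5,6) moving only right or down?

18

r\c   0   1   2   3   4   5   6
  0   1   1   1   1   1   1   1
  1   1   2   3   4   5   6   7
  2   1   3   6   0   5  11  18
  3   1   4  10  10  15   0  18
  4   1   0  10  20   0   0  18
  5   1   1   0  20   0   0  18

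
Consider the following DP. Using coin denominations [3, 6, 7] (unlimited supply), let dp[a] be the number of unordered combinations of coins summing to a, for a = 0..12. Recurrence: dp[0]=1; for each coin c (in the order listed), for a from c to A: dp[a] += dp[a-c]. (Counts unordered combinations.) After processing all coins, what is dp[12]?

after  coin     0     1     2     3     4     5     6     7     8     9    10    11    12
          3     1     0     0     1     0     0     1     0     0     1     0     0     1
          6     1     0     0     1     0     0     2     0     0     2     0     0     3
          7     1     0     0     1     0     0     2     1     0     2     1     0     3

3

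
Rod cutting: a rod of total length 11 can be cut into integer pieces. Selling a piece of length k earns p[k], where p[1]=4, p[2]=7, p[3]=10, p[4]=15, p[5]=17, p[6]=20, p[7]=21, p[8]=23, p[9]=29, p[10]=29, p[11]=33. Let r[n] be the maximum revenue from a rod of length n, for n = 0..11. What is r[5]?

20

   n    0    1    2    3    4    5    6    7    8    9   10   11
r[n]    0    4    8   12   16   20   24   28   32   36   40   44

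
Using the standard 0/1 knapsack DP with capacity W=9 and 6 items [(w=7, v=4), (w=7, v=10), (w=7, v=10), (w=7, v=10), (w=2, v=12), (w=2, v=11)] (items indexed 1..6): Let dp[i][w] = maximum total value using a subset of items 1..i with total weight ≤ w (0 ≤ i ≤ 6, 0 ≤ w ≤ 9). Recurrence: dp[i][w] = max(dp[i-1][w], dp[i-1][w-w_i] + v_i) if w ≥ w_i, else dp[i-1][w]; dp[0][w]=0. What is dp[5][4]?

12

i\w   0   1   2   3   4   5   6   7   8   9
  0   0   0   0   0   0   0   0   0   0   0
  1   0   0   0   0   0   0   0   4   4   4
  2   0   0   0   0   0   0   0  10  10  10
  3   0   0   0   0   0   0   0  10  10  10
  4   0   0   0   0   0   0   0  10  10  10
  5   0   0  12  12  12  12  12  12  12  22
  6   0   0  12  12  23  23  23  23  23  23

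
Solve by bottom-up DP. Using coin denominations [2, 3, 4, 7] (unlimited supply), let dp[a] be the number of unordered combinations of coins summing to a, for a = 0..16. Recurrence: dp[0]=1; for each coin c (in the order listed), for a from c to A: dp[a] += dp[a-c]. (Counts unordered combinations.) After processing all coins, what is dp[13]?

8

after  coin     0     1     2     3     4     5     6     7     8     9    10    11    12    13    14    15    16
          2     1     0     1     0     1     0     1     0     1     0     1     0     1     0     1     0     1
          3     1     0     1     1     1     1     2     1     2     2     2     2     3     2     3     3     3
          4     1     0     1     1     2     1     3     2     4     3     5     4     7     5     8     7    10
          7     1     0     1     1     2     1     3     3     4     4     6     6     8     8    11    11    14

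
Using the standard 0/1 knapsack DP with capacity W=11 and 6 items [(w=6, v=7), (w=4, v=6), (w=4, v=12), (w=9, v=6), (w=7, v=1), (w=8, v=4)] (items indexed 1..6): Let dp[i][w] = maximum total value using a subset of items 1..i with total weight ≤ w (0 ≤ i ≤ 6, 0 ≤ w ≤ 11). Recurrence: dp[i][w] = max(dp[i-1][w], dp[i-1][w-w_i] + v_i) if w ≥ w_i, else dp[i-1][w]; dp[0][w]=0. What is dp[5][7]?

i\w   0   1   2   3   4   5   6   7   8   9  10  11
  0   0   0   0   0   0   0   0   0   0   0   0   0
  1   0   0   0   0   0   0   7   7   7   7   7   7
  2   0   0   0   0   6   6   7   7   7   7  13  13
  3   0   0   0   0  12  12  12  12  18  18  19  19
  4   0   0   0   0  12  12  12  12  18  18  19  19
  5   0   0   0   0  12  12  12  12  18  18  19  19
  6   0   0   0   0  12  12  12  12  18  18  19  19

12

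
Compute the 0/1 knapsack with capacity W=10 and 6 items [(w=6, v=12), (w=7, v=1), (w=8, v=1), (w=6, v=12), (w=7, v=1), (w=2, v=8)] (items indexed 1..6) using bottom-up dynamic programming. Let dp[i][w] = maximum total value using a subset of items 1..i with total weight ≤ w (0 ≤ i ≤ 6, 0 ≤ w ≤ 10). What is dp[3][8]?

i\w   0   1   2   3   4   5   6   7   8   9  10
  0   0   0   0   0   0   0   0   0   0   0   0
  1   0   0   0   0   0   0  12  12  12  12  12
  2   0   0   0   0   0   0  12  12  12  12  12
  3   0   0   0   0   0   0  12  12  12  12  12
  4   0   0   0   0   0   0  12  12  12  12  12
  5   0   0   0   0   0   0  12  12  12  12  12
  6   0   0   8   8   8   8  12  12  20  20  20

12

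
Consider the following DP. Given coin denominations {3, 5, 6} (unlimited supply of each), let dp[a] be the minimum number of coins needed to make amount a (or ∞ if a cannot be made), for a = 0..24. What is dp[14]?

3

 a  0  1  2  3  4  5  6  7  8  9 10 11 12 13 14 15 16 17 18 19 20 21 22 23 24
dp  0  -  -  1  -  1  1  -  2  2  2  2  2  3  3  3  3  3  3  4  4  4  4  4  4
(- denotes ∞ / unreachable)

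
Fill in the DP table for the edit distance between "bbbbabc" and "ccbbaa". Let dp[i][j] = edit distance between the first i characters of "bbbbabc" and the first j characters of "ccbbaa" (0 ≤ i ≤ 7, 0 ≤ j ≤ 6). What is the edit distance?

   ''  c  c  b  b  a  a
''  0  1  2  3  4  5  6
 b  1  1  2  2  3  4  5
 b  2  2  2  2  2  3  4
 b  3  3  3  2  2  3  4
 b  4  4  4  3  2  3  4
 a  5  5  5  4  3  2  3
 b  6  6  6  5  4  3  3
 c  7  6  6  6  5  4  4

4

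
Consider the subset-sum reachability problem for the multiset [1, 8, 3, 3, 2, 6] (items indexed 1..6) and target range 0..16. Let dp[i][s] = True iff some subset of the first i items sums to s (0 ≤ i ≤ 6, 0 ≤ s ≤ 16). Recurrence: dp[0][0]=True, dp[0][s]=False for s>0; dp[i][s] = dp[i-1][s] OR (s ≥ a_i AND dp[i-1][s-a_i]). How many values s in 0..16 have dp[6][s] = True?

17

i\s   0   1   2   3   4   5   6   7   8   9  10  11  12  13  14  15  16
  0   T   F   F   F   F   F   F   F   F   F   F   F   F   F   F   F   F
  1   T   T   F   F   F   F   F   F   F   F   F   F   F   F   F   F   F
  2   T   T   F   F   F   F   F   F   T   T   F   F   F   F   F   F   F
  3   T   T   F   T   T   F   F   F   T   T   F   T   T   F   F   F   F
  4   T   T   F   T   T   F   T   T   T   T   F   T   T   F   T   T   F
  5   T   T   T   T   T   T   T   T   T   T   T   T   T   T   T   T   T
  6   T   T   T   T   T   T   T   T   T   T   T   T   T   T   T   T   T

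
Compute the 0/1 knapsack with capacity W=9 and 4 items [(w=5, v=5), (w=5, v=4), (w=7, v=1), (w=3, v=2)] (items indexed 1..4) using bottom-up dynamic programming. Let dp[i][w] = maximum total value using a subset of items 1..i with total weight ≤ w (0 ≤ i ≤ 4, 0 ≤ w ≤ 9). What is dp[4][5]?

5

i\w   0   1   2   3   4   5   6   7   8   9
  0   0   0   0   0   0   0   0   0   0   0
  1   0   0   0   0   0   5   5   5   5   5
  2   0   0   0   0   0   5   5   5   5   5
  3   0   0   0   0   0   5   5   5   5   5
  4   0   0   0   2   2   5   5   5   7   7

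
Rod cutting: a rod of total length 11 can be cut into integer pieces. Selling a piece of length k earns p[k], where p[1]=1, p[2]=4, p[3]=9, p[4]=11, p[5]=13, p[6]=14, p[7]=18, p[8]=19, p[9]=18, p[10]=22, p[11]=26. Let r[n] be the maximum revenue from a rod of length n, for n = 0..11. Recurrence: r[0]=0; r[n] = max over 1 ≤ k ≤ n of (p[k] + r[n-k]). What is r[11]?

31

   n    0    1    2    3    4    5    6    7    8    9   10   11
r[n]    0    1    4    9   11   13   18   20   22   27   29   31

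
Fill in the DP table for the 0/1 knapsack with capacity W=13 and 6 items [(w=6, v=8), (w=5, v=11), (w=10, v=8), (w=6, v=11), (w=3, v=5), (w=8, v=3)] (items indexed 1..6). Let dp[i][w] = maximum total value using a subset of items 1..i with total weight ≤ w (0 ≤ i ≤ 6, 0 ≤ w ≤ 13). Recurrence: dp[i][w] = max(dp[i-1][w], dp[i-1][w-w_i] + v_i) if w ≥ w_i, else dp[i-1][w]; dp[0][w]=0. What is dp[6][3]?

5

i\w   0   1   2   3   4   5   6   7   8   9  10  11  12  13
  0   0   0   0   0   0   0   0   0   0   0   0   0   0   0
  1   0   0   0   0   0   0   8   8   8   8   8   8   8   8
  2   0   0   0   0   0  11  11  11  11  11  11  19  19  19
  3   0   0   0   0   0  11  11  11  11  11  11  19  19  19
  4   0   0   0   0   0  11  11  11  11  11  11  22  22  22
  5   0   0   0   5   5  11  11  11  16  16  16  22  22  22
  6   0   0   0   5   5  11  11  11  16  16  16  22  22  22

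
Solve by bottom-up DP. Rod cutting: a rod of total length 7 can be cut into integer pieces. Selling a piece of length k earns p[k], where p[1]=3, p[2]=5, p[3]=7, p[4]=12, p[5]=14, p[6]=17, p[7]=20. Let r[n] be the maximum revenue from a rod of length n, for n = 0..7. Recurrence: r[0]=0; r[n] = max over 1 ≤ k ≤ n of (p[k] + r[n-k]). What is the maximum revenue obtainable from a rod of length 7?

   n    0    1    2    3    4    5    6    7
r[n]    0    3    6    9   12   15   18   21

21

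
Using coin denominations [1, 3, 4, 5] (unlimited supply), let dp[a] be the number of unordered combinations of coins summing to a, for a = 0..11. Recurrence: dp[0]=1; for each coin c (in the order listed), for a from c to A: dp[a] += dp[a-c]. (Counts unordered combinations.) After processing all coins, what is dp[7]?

after  coin     0     1     2     3     4     5     6     7     8     9    10    11
          1     1     1     1     1     1     1     1     1     1     1     1     1
          3     1     1     1     2     2     2     3     3     3     4     4     4
          4     1     1     1     2     3     3     4     5     6     7     8     9
          5     1     1     1     2     3     4     5     6     8    10    12    14

6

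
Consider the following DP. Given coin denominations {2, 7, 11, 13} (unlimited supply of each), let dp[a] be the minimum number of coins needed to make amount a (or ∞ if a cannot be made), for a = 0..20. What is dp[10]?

5

 a  0  1  2  3  4  5  6  7  8  9 10 11 12 13 14 15 16 17 18 19 20
dp  0  -  1  -  2  -  3  1  4  2  5  1  6  1  2  2  3  3  2  4  2
(- denotes ∞ / unreachable)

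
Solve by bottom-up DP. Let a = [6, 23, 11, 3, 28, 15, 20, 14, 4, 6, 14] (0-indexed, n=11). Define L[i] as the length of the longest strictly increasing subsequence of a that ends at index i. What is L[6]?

   i    0    1    2    3    4    5    6    7    8    9   10
a[i]    6   23   11    3   28   15   20   14    4    6   14
L[i]    1    2    2    1    3    3    4    3    2    3    4

4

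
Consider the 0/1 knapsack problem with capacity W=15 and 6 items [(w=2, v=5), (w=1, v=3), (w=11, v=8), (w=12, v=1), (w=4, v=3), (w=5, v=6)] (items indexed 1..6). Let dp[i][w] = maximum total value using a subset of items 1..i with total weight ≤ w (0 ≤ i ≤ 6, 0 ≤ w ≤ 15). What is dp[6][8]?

14

i\w   0   1   2   3   4   5   6   7   8   9  10  11  12  13  14  15
  0   0   0   0   0   0   0   0   0   0   0   0   0   0   0   0   0
  1   0   0   5   5   5   5   5   5   5   5   5   5   5   5   5   5
  2   0   3   5   8   8   8   8   8   8   8   8   8   8   8   8   8
  3   0   3   5   8   8   8   8   8   8   8   8   8  11  13  16  16
  4   0   3   5   8   8   8   8   8   8   8   8   8  11  13  16  16
  5   0   3   5   8   8   8   8  11  11  11  11  11  11  13  16  16
  6   0   3   5   8   8   8   9  11  14  14  14  14  17  17  17  17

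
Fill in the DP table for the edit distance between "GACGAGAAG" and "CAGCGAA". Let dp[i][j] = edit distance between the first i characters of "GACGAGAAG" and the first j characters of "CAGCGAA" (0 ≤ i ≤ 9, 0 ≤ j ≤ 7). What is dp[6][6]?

3

   ''  C  A  G  C  G  A  A
''  0  1  2  3  4  5  6  7
 G  1  1  2  2  3  4  5  6
 A  2  2  1  2  3  4  4  5
 C  3  2  2  2  2  3  4  5
 G  4  3  3  2  3  2  3  4
 A  5  4  3  3  3  3  2  3
 G  6  5  4  3  4  3  3  3
 A  7  6  5  4  4  4  3  3
 A  8  7  6  5  5  5  4  3
 G  9  8  7  6  6  5  5  4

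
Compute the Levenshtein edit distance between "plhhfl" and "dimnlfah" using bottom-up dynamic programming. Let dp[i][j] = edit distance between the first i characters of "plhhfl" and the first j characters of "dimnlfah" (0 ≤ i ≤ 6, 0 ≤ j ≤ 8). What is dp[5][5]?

5

   ''  d  i  m  n  l  f  a  h
''  0  1  2  3  4  5  6  7  8
 p  1  1  2  3  4  5  6  7  8
 l  2  2  2  3  4  4  5  6  7
 h  3  3  3  3  4  5  5  6  6
 h  4  4  4  4  4  5  6  6  6
 f  5  5  5  5  5  5  5  6  7
 l  6  6  6  6  6  5  6  6  7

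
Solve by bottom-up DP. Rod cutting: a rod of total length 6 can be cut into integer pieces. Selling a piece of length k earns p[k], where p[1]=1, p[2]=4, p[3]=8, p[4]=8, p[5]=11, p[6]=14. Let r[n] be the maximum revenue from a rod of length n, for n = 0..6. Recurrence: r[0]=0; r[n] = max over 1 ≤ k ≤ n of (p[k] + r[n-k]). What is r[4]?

   n    0    1    2    3    4    5    6
r[n]    0    1    4    8    9   12   16

9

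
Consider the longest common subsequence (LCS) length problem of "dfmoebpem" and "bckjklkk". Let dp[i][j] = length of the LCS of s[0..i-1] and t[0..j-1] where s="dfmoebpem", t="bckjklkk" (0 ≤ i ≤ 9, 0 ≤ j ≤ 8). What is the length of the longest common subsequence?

   ''  b  c  k  j  k  l  k  k
''  0  0  0  0  0  0  0  0  0
 d  0  0  0  0  0  0  0  0  0
 f  0  0  0  0  0  0  0  0  0
 m  0  0  0  0  0  0  0  0  0
 o  0  0  0  0  0  0  0  0  0
 e  0  0  0  0  0  0  0  0  0
 b  0  1  1  1  1  1  1  1  1
 p  0  1  1  1  1  1  1  1  1
 e  0  1  1  1  1  1  1  1  1
 m  0  1  1  1  1  1  1  1  1

1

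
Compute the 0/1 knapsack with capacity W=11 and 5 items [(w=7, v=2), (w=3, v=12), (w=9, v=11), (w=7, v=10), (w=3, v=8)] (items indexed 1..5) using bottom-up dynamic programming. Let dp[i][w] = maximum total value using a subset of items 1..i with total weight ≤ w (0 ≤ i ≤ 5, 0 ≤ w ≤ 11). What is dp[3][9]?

i\w   0   1   2   3   4   5   6   7   8   9  10  11
  0   0   0   0   0   0   0   0   0   0   0   0   0
  1   0   0   0   0   0   0   0   2   2   2   2   2
  2   0   0   0  12  12  12  12  12  12  12  14  14
  3   0   0   0  12  12  12  12  12  12  12  14  14
  4   0   0   0  12  12  12  12  12  12  12  22  22
  5   0   0   0  12  12  12  20  20  20  20  22  22

12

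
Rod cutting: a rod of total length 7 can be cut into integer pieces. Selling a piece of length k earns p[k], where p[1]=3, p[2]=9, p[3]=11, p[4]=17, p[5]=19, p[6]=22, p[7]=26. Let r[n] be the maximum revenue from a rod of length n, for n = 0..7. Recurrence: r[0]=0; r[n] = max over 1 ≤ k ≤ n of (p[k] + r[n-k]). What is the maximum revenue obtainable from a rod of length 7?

30

   n    0    1    2    3    4    5    6    7
r[n]    0    3    9   12   18   21   27   30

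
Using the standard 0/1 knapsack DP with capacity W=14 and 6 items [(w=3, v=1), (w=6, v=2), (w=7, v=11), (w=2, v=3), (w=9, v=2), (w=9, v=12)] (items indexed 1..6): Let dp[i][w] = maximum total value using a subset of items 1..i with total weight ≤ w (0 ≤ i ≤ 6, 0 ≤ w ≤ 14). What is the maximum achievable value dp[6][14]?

16

i\w   0   1   2   3   4   5   6   7   8   9  10  11  12  13  14
  0   0   0   0   0   0   0   0   0   0   0   0   0   0   0   0
  1   0   0   0   1   1   1   1   1   1   1   1   1   1   1   1
  2   0   0   0   1   1   1   2   2   2   3   3   3   3   3   3
  3   0   0   0   1   1   1   2  11  11  11  12  12  12  13  13
  4   0   0   3   3   3   4   4  11  11  14  14  14  15  15  15
  5   0   0   3   3   3   4   4  11  11  14  14  14  15  15  15
  6   0   0   3   3   3   4   4  11  11  14  14  15  15  15  16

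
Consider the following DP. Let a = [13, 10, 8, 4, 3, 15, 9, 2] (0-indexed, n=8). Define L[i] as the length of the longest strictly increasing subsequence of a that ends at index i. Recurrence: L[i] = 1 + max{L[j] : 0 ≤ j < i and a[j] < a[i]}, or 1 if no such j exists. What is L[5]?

   i    0    1    2    3    4    5    6    7
a[i]   13   10    8    4    3   15    9    2
L[i]    1    1    1    1    1    2    2    1

2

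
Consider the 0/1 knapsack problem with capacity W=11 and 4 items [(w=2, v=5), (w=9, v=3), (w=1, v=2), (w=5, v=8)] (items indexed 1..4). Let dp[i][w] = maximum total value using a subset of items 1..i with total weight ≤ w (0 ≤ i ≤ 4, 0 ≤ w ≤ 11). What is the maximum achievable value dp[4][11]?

i\w   0   1   2   3   4   5   6   7   8   9  10  11
  0   0   0   0   0   0   0   0   0   0   0   0   0
  1   0   0   5   5   5   5   5   5   5   5   5   5
  2   0   0   5   5   5   5   5   5   5   5   5   8
  3   0   2   5   7   7   7   7   7   7   7   7   8
  4   0   2   5   7   7   8  10  13  15  15  15  15

15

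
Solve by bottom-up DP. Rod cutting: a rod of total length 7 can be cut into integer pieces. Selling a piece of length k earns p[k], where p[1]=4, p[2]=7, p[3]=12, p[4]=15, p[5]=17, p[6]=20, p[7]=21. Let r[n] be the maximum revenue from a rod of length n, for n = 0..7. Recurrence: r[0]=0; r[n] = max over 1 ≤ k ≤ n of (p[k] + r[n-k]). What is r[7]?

   n    0    1    2    3    4    5    6    7
r[n]    0    4    8   12   16   20   24   28

28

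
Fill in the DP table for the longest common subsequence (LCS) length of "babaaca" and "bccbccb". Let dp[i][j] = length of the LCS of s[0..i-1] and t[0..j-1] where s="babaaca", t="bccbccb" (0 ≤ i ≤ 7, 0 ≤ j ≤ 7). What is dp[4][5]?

2

   ''  b  c  c  b  c  c  b
''  0  0  0  0  0  0  0  0
 b  0  1  1  1  1  1  1  1
 a  0  1  1  1  1  1  1  1
 b  0  1  1  1  2  2  2  2
 a  0  1  1  1  2  2  2  2
 a  0  1  1  1  2  2  2  2
 c  0  1  2  2  2  3  3  3
 a  0  1  2  2  2  3  3  3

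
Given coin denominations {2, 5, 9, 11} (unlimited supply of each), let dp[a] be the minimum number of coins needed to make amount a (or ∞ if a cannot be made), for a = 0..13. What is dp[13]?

2

 a  0  1  2  3  4  5  6  7  8  9 10 11 12 13
dp  0  -  1  -  2  1  3  2  4  1  2  1  3  2
(- denotes ∞ / unreachable)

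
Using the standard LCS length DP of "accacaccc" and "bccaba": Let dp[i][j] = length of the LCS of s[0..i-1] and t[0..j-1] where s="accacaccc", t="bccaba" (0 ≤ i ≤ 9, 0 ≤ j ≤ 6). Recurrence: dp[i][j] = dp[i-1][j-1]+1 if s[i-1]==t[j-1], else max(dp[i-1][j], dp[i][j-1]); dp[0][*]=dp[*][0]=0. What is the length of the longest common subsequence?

4

   ''  b  c  c  a  b  a
''  0  0  0  0  0  0  0
 a  0  0  0  0  1  1  1
 c  0  0  1  1  1  1  1
 c  0  0  1  2  2  2  2
 a  0  0  1  2  3  3  3
 c  0  0  1  2  3  3  3
 a  0  0  1  2  3  3  4
 c  0  0  1  2  3  3  4
 c  0  0  1  2  3  3  4
 c  0  0  1  2  3  3  4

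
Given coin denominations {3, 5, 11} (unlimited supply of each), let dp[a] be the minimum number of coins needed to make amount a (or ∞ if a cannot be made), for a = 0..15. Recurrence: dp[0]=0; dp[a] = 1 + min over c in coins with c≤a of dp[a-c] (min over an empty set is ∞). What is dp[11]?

 a  0  1  2  3  4  5  6  7  8  9 10 11 12 13 14 15
dp  0  -  -  1  -  1  2  -  2  3  2  1  4  3  2  3
(- denotes ∞ / unreachable)

1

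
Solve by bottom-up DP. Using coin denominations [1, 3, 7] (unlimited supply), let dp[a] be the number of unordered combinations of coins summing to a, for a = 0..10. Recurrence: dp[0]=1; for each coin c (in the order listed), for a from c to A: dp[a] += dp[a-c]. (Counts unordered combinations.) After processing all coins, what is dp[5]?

2

after  coin     0     1     2     3     4     5     6     7     8     9    10
          1     1     1     1     1     1     1     1     1     1     1     1
          3     1     1     1     2     2     2     3     3     3     4     4
          7     1     1     1     2     2     2     3     4     4     5     6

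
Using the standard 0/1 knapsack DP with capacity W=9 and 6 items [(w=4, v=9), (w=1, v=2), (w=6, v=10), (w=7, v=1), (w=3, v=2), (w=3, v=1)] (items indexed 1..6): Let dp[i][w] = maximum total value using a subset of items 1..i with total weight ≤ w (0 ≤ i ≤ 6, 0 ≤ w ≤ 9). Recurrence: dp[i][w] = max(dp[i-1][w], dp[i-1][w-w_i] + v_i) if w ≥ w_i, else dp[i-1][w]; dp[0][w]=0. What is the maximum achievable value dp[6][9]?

13

i\w   0   1   2   3   4   5   6   7   8   9
  0   0   0   0   0   0   0   0   0   0   0
  1   0   0   0   0   9   9   9   9   9   9
  2   0   2   2   2   9  11  11  11  11  11
  3   0   2   2   2   9  11  11  12  12  12
  4   0   2   2   2   9  11  11  12  12  12
  5   0   2   2   2   9  11  11  12  13  13
  6   0   2   2   2   9  11  11  12  13  13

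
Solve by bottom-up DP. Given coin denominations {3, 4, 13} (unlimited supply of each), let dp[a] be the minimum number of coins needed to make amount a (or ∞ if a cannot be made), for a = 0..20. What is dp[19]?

3

 a  0  1  2  3  4  5  6  7  8  9 10 11 12 13 14 15 16 17 18 19 20
dp  0  -  -  1  1  -  2  2  2  3  3  3  3  1  4  4  2  2  5  3  3
(- denotes ∞ / unreachable)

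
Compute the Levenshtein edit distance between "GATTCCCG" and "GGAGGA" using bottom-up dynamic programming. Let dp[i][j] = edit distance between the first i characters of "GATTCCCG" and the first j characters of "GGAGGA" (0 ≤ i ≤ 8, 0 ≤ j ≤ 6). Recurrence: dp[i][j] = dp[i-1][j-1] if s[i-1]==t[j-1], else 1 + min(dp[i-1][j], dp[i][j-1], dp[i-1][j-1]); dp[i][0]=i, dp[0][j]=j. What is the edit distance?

7

   ''  G  G  A  G  G  A
''  0  1  2  3  4  5  6
 G  1  0  1  2  3  4  5
 A  2  1  1  1  2  3  4
 T  3  2  2  2  2  3  4
 T  4  3  3  3  3  3  4
 C  5  4  4  4  4  4  4
 C  6  5  5  5  5  5  5
 C  7  6  6  6  6  6  6
 G  8  7  6  7  6  6  7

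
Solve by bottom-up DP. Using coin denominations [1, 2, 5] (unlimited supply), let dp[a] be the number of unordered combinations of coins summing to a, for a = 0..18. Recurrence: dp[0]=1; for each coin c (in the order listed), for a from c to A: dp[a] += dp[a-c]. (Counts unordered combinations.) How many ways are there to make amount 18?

24

after  coin     0     1     2     3     4     5     6     7     8     9    10    11    12    13    14    15    16    17    18
          1     1     1     1     1     1     1     1     1     1     1     1     1     1     1     1     1     1     1     1
          2     1     1     2     2     3     3     4     4     5     5     6     6     7     7     8     8     9     9    10
          5     1     1     2     2     3     4     5     6     7     8    10    11    13    14    16    18    20    22    24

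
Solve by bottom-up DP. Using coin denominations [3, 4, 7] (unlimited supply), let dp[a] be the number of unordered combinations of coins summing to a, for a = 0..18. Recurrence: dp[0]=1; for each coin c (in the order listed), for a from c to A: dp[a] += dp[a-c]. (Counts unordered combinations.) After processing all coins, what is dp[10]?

after  coin     0     1     2     3     4     5     6     7     8     9    10    11    12    13    14    15    16    17    18
          3     1     0     0     1     0     0     1     0     0     1     0     0     1     0     0     1     0     0     1
          4     1     0     0     1     1     0     1     1     1     1     1     1     2     1     1     2     2     1     2
          7     1     0     0     1     1     0     1     2     1     1     2     2     2     2     3     3     3     3     4

2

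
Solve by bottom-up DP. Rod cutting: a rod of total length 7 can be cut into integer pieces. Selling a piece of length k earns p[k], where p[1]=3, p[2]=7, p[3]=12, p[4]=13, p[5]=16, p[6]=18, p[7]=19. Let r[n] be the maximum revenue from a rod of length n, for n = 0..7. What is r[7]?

   n    0    1    2    3    4    5    6    7
r[n]    0    3    7   12   15   19   24   27

27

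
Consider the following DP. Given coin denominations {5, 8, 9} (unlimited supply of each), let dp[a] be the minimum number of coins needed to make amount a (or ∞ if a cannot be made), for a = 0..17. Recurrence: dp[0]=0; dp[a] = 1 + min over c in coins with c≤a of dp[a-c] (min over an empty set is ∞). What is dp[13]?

 a  0  1  2  3  4  5  6  7  8  9 10 11 12 13 14 15 16 17
dp  0  -  -  -  -  1  -  -  1  1  2  -  -  2  2  3  2  2
(- denotes ∞ / unreachable)

2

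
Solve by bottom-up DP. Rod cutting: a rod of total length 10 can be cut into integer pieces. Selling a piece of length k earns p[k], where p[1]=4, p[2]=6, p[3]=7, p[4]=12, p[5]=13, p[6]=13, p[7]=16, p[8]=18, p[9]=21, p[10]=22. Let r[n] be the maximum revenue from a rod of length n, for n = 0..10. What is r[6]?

   n    0    1    2    3    4    5    6    7    8    9   10
r[n]    0    4    8   12   16   20   24   28   32   36   40

24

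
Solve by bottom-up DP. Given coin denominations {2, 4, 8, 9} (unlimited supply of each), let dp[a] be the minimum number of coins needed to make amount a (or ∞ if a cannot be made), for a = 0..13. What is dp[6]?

 a  0  1  2  3  4  5  6  7  8  9 10 11 12 13
dp  0  -  1  -  1  -  2  -  1  1  2  2  2  2
(- denotes ∞ / unreachable)

2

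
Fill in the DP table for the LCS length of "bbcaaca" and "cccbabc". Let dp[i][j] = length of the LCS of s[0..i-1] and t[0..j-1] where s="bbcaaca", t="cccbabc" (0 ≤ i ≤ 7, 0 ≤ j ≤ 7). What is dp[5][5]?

2

   ''  c  c  c  b  a  b  c
''  0  0  0  0  0  0  0  0
 b  0  0  0  0  1  1  1  1
 b  0  0  0  0  1  1  2  2
 c  0  1  1  1  1  1  2  3
 a  0  1  1  1  1  2  2  3
 a  0  1  1  1  1  2  2  3
 c  0  1  2  2  2  2  2  3
 a  0  1  2  2  2  3  3  3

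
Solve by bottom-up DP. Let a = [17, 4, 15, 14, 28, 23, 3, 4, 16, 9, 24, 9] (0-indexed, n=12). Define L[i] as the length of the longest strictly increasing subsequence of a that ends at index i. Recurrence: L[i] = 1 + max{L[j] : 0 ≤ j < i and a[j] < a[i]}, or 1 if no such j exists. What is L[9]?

3

   i    0    1    2    3    4    5    6    7    8    9   10   11
a[i]   17    4   15   14   28   23    3    4   16    9   24    9
L[i]    1    1    2    2    3    3    1    2    3    3    4    3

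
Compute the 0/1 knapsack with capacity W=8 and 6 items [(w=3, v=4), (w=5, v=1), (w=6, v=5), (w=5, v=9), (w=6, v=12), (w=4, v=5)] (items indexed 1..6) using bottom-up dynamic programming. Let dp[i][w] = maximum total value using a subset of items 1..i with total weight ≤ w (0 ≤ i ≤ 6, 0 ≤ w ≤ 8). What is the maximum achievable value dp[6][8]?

i\w   0   1   2   3   4   5   6   7   8
  0   0   0   0   0   0   0   0   0   0
  1   0   0   0   4   4   4   4   4   4
  2   0   0   0   4   4   4   4   4   5
  3   0   0   0   4   4   4   5   5   5
  4   0   0   0   4   4   9   9   9  13
  5   0   0   0   4   4   9  12  12  13
  6   0   0   0   4   5   9  12  12  13

13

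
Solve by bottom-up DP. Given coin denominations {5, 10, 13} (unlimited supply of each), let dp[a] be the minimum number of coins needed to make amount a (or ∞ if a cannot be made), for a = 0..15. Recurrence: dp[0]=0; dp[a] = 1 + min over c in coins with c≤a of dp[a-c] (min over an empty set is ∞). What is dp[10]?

1

 a  0  1  2  3  4  5  6  7  8  9 10 11 12 13 14 15
dp  0  -  -  -  -  1  -  -  -  -  1  -  -  1  -  2
(- denotes ∞ / unreachable)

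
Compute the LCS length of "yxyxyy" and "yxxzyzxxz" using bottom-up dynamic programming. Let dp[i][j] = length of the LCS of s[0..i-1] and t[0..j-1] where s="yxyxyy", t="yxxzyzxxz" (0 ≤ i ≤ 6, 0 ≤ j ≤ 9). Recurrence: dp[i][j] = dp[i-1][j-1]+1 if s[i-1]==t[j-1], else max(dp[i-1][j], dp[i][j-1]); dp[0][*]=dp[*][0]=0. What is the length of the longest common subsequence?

4

   ''  y  x  x  z  y  z  x  x  z
''  0  0  0  0  0  0  0  0  0  0
 y  0  1  1  1  1  1  1  1  1  1
 x  0  1  2  2  2  2  2  2  2  2
 y  0  1  2  2  2  3  3  3  3  3
 x  0  1  2  3  3  3  3  4  4  4
 y  0  1  2  3  3  4  4  4  4  4
 y  0  1  2  3  3  4  4  4  4  4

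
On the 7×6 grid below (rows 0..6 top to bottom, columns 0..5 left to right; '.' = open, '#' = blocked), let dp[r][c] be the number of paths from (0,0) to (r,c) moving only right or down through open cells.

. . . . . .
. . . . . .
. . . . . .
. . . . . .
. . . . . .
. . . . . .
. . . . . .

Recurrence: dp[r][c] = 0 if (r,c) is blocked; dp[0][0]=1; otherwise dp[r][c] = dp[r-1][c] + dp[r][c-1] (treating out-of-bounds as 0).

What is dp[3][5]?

56

r\c   0   1   2   3   4   5
  0   1   1   1   1   1   1
  1   1   2   3   4   5   6
  2   1   3   6  10  15  21
  3   1   4  10  20  35  56
  4   1   5  15  35  70 126
  5   1   6  21  56 126 252
  6   1   7  28  84 210 462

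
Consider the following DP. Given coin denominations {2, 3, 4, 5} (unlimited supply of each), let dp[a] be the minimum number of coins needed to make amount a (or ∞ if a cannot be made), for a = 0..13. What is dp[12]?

3

 a  0  1  2  3  4  5  6  7  8  9 10 11 12 13
dp  0  -  1  1  1  1  2  2  2  2  2  3  3  3
(- denotes ∞ / unreachable)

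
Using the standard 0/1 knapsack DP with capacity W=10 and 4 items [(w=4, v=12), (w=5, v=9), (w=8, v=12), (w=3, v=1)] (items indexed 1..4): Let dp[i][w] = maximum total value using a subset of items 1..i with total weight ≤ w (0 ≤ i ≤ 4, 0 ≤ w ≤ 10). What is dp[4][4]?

12

i\w   0   1   2   3   4   5   6   7   8   9  10
  0   0   0   0   0   0   0   0   0   0   0   0
  1   0   0   0   0  12  12  12  12  12  12  12
  2   0   0   0   0  12  12  12  12  12  21  21
  3   0   0   0   0  12  12  12  12  12  21  21
  4   0   0   0   1  12  12  12  13  13  21  21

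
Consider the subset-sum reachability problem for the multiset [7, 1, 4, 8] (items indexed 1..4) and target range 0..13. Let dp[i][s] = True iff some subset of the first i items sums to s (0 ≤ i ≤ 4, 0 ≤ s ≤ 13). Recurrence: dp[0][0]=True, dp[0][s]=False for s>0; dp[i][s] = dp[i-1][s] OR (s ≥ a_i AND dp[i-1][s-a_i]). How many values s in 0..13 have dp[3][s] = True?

i\s   0   1   2   3   4   5   6   7   8   9  10  11  12  13
  0   T   F   F   F   F   F   F   F   F   F   F   F   F   F
  1   T   F   F   F   F   F   F   T   F   F   F   F   F   F
  2   T   T   F   F   F   F   F   T   T   F   F   F   F   F
  3   T   T   F   F   T   T   F   T   T   F   F   T   T   F
  4   T   T   F   F   T   T   F   T   T   T   F   T   T   T

8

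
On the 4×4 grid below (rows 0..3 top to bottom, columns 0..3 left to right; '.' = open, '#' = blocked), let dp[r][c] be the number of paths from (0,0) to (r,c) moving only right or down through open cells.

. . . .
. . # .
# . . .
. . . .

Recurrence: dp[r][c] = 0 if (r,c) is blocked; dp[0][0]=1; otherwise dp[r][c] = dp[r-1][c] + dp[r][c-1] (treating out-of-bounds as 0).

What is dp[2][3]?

r\c   0   1   2   3
  0   1   1   1   1
  1   1   2   0   1
  2   0   2   2   3
  3   0   2   4   7

3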